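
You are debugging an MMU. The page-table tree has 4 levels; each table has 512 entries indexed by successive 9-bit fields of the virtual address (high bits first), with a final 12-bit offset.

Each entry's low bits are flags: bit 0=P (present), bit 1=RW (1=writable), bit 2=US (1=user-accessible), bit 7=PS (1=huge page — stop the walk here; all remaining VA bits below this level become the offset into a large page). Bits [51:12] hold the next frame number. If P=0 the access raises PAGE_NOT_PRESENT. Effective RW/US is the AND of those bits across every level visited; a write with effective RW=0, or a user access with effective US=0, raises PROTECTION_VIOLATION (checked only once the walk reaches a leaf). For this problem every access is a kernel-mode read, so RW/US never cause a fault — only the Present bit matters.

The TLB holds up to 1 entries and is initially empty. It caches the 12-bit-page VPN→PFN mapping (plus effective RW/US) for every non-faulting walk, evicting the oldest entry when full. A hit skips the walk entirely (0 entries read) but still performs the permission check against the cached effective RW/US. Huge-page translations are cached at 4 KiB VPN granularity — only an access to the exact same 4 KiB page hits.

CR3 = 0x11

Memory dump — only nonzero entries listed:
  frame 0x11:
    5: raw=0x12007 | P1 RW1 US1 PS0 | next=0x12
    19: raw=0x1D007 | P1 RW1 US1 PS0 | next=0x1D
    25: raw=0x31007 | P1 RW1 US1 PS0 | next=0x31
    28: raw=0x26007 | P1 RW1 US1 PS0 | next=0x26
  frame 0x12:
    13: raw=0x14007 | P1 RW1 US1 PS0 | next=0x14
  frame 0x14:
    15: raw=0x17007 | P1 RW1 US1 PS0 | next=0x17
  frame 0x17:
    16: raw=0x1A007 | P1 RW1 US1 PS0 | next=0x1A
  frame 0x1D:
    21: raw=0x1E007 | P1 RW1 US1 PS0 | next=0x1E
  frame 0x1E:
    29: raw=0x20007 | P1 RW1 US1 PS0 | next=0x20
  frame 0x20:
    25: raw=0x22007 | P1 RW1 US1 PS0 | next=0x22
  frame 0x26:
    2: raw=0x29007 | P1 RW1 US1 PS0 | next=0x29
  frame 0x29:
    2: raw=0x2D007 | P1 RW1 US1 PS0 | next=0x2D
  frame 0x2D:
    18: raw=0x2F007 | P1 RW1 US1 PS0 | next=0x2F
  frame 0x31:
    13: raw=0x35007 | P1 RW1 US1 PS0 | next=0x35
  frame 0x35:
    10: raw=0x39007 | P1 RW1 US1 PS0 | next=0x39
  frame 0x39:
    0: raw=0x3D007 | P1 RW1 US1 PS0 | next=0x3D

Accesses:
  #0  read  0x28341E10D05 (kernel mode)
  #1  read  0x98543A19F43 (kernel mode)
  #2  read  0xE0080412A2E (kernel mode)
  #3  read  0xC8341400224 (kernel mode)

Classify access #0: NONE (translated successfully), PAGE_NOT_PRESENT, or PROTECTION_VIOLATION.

Trace:
#0 VA=0x28341E10D05 (r,kernel):
  [0] read 0x11 idx=5: raw=0x12007 flags P=1 W=1 U=1 S=0
  [1] read 0x12 idx=13: raw=0x14007 flags P=1 W=1 U=1 S=0
  [2] read 0x14 idx=15: raw=0x17007 flags P=1 W=1 U=1 S=0
  [3] read 0x17 idx=16: raw=0x1A007 flags P=1 W=1 U=1 S=0
  ⇒ phys 0x1AD05  [4 reads]
#1 VA=0x98543A19F43 (r,kernel):
  [0] read 0x11 idx=19: raw=0x1D007 flags P=1 W=1 U=1 S=0
  [1] read 0x1D idx=21: raw=0x1E007 flags P=1 W=1 U=1 S=0
  [2] read 0x1E idx=29: raw=0x20007 flags P=1 W=1 U=1 S=0
  [3] read 0x20 idx=25: raw=0x22007 flags P=1 W=1 U=1 S=0
  ⇒ phys 0x22F43  [4 reads]
#2 VA=0xE0080412A2E (r,kernel):
  [0] read 0x11 idx=28: raw=0x26007 flags P=1 W=1 U=1 S=0
  [1] read 0x26 idx=2: raw=0x29007 flags P=1 W=1 U=1 S=0
  [2] read 0x29 idx=2: raw=0x2D007 flags P=1 W=1 U=1 S=0
  [3] read 0x2D idx=18: raw=0x2F007 flags P=1 W=1 U=1 S=0
  ⇒ phys 0x2FA2E  [4 reads]
#3 VA=0xC8341400224 (r,kernel):
  [0] read 0x11 idx=25: raw=0x31007 flags P=1 W=1 U=1 S=0
  [1] read 0x31 idx=13: raw=0x35007 flags P=1 W=1 U=1 S=0
  [2] read 0x35 idx=10: raw=0x39007 flags P=1 W=1 U=1 S=0
  [3] read 0x39 idx=0: raw=0x3D007 flags P=1 W=1 U=1 S=0
  ⇒ phys 0x3D224  [4 reads]

Access #0 fault: NONE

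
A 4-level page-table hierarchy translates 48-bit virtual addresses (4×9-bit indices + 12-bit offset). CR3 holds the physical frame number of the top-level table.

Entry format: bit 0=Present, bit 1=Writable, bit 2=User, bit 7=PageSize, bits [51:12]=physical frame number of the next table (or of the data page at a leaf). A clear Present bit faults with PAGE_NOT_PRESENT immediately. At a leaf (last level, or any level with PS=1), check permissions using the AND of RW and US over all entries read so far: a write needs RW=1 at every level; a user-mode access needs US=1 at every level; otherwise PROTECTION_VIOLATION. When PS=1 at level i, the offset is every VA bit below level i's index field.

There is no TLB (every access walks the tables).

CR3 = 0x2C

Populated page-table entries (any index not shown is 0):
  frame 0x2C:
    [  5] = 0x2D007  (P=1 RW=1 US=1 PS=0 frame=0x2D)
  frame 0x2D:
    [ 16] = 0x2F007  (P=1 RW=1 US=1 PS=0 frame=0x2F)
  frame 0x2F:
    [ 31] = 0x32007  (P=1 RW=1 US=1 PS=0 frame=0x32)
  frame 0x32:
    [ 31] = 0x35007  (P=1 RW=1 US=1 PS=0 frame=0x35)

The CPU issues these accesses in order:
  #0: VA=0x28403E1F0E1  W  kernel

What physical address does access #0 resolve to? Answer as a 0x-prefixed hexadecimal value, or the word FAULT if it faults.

Per-access translation:
#0 VA=0x28403E1F0E1 (w,kernel):
  L0: frame=0x2C idx=5 entry=0x2D007 [P=1 RW=1 US=1 PS=0]
  L1: frame=0x2D idx=16 entry=0x2F007 [P=1 RW=1 US=1 PS=0]
  L2: frame=0x2F idx=31 entry=0x32007 [P=1 RW=1 US=1 PS=0]
  L3: frame=0x32 idx=31 entry=0x35007 [P=1 RW=1 US=1 PS=0]
  → PA=0x350E1  (4 entries read)

Access #0 PA: 0x350E1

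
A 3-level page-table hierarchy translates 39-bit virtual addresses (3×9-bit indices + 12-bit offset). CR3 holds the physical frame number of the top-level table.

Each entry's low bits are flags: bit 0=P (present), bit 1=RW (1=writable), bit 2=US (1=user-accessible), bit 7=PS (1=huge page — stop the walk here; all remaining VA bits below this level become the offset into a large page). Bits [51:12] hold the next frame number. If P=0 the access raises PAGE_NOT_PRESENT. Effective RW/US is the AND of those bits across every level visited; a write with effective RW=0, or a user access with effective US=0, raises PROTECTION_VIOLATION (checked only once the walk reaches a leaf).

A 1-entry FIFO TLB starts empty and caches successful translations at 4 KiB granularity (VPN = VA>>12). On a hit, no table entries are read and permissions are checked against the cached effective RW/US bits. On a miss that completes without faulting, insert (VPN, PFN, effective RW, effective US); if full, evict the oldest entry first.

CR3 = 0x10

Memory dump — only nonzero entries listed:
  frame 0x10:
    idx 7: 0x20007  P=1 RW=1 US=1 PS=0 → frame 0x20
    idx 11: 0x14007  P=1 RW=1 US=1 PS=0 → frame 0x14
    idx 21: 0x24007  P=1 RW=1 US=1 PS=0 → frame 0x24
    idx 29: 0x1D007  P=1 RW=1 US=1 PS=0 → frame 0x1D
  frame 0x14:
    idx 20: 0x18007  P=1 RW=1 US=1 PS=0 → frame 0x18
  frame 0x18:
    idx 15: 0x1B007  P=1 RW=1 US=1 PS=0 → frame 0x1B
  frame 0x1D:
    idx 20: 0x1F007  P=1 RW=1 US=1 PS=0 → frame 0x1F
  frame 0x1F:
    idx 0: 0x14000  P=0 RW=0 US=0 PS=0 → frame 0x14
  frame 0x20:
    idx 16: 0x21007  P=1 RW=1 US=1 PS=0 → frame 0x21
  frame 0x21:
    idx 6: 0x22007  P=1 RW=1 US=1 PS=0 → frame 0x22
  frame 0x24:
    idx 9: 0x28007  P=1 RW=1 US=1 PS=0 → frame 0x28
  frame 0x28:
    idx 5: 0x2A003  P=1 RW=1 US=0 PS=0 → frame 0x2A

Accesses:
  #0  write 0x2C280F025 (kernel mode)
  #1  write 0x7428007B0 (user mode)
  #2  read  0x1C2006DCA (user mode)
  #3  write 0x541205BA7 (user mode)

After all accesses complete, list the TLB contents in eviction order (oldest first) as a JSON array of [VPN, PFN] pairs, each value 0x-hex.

Per-access translation:
#0 VA=0x2C280F025 (w,kernel):
  L0 @0x10[11] → 0x14007  P=1,RW=1,US=1,PS=0
  L1 @0x14[20] → 0x18007  P=1,RW=1,US=1,PS=0
  L2 @0x18[15] → 0x1B007  P=1,RW=1,US=1,PS=0
  ✓ 0x1B025  — 3 lookups
#1 VA=0x7428007B0 (w,user):
  L0 @0x10[29] → 0x1D007  P=1,RW=1,US=1,PS=0
  L1 @0x1D[20] → 0x1F007  P=1,RW=1,US=1,PS=0
  L2 @0x1F[0] → 0x14000  P=0,RW=0,US=0,PS=0
  ⇒ fault: PAGE_NOT_PRESENT  — 3 lookups
#2 VA=0x1C2006DCA (r,user):
  L0 @0x10[7] → 0x20007  P=1,RW=1,US=1,PS=0
  L1 @0x20[16] → 0x21007  P=1,RW=1,US=1,PS=0
  L2 @0x21[6] → 0x22007  P=1,RW=1,US=1,PS=0
  ✓ 0x22DCA  — 3 lookups
#3 VA=0x541205BA7 (w,user):
  L0 @0x10[21] → 0x24007  P=1,RW=1,US=1,PS=0
  L1 @0x24[9] → 0x28007  P=1,RW=1,US=1,PS=0
  L2 @0x28[5] → 0x2A003  P=1,RW=1,US=0,PS=0
  ⇒ fault: PROTECTION_VIOLATION  — 3 lookups

TLB: [["0x1C2006", "0x22"]]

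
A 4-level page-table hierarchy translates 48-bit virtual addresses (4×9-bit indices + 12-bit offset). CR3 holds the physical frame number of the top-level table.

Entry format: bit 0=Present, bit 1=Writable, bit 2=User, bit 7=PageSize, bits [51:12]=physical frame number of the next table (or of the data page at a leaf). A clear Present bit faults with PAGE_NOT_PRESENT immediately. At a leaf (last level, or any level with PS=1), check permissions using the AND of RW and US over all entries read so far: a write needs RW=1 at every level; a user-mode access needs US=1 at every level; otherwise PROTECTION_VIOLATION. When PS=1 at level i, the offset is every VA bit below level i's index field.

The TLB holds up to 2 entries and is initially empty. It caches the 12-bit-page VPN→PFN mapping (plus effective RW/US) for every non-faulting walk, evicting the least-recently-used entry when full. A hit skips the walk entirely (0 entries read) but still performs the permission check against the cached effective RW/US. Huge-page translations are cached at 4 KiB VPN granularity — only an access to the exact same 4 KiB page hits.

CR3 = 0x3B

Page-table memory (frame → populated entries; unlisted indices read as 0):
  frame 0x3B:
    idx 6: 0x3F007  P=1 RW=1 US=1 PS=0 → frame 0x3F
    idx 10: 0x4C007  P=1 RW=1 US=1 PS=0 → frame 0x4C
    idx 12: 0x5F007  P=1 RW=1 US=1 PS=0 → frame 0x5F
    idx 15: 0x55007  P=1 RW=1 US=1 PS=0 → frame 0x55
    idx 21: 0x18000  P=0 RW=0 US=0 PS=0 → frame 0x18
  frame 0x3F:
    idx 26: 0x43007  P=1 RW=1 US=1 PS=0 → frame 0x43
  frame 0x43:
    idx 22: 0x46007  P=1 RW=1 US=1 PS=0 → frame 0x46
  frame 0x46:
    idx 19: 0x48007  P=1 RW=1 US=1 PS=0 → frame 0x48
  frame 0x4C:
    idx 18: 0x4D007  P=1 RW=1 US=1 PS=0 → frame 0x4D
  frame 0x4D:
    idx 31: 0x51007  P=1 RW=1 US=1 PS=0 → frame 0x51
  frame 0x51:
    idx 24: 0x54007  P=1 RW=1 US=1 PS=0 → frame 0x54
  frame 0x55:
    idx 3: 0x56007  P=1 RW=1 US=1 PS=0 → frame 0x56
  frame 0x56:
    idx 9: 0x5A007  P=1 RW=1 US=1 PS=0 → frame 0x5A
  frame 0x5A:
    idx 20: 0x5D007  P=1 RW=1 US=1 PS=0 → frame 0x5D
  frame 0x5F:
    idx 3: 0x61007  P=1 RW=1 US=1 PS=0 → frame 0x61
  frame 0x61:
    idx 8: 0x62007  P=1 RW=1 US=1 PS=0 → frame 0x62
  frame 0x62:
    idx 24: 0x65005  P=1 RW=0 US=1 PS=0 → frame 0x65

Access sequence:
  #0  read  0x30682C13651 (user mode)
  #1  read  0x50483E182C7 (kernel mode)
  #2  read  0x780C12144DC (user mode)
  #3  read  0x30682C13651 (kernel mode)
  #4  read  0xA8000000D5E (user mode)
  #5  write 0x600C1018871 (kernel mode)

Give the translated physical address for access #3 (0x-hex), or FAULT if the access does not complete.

Trace:
#0 VA=0x30682C13651 (r,user):
  L0: frame=0x3B idx=6 entry=0x3F007 [P=1 RW=1 US=1 PS=0]
  L1: frame=0x3F idx=26 entry=0x43007 [P=1 RW=1 US=1 PS=0]
  L2: frame=0x43 idx=22 entry=0x46007 [P=1 RW=1 US=1 PS=0]
  L3: frame=0x46 idx=19 entry=0x48007 [P=1 RW=1 US=1 PS=0]
  ✓ 0x48651  — 4 lookups
#1 VA=0x50483E182C7 (r,kernel):
  L0: frame=0x3B idx=10 entry=0x4C007 [P=1 RW=1 US=1 PS=0]
  L1: frame=0x4C idx=18 entry=0x4D007 [P=1 RW=1 US=1 PS=0]
  L2: frame=0x4D idx=31 entry=0x51007 [P=1 RW=1 US=1 PS=0]
  L3: frame=0x51 idx=24 entry=0x54007 [P=1 RW=1 US=1 PS=0]
  ✓ 0x542C7  — 4 lookups
#2 VA=0x780C12144DC (r,user):
  L0: frame=0x3B idx=15 entry=0x55007 [P=1 RW=1 US=1 PS=0]
  L1: frame=0x55 idx=3 entry=0x56007 [P=1 RW=1 US=1 PS=0]
  L2: frame=0x56 idx=9 entry=0x5A007 [P=1 RW=1 US=1 PS=0]
  L3: frame=0x5A idx=20 entry=0x5D007 [P=1 RW=1 US=1 PS=0]
  ✓ 0x5D4DC  — 4 lookups
#3 VA=0x30682C13651 (r,kernel):
  L0: frame=0x3B idx=6 entry=0x3F007 [P=1 RW=1 US=1 PS=0]
  L1: frame=0x3F idx=26 entry=0x43007 [P=1 RW=1 US=1 PS=0]
  L2: frame=0x43 idx=22 entry=0x46007 [P=1 RW=1 US=1 PS=0]
  L3: frame=0x46 idx=19 entry=0x48007 [P=1 RW=1 US=1 PS=0]
  ✓ 0x48651  — 4 lookups
#4 VA=0xA8000000D5E (r,user):
  L0: frame=0x3B idx=21 entry=0x18000 [P=0 RW=0 US=0 PS=0]
  ⇒ fault: PAGE_NOT_PRESENT  — 1 lookups
#5 VA=0x600C1018871 (w,kernel):
  L0: frame=0x3B idx=12 entry=0x5F007 [P=1 RW=1 US=1 PS=0]
  L1: frame=0x5F idx=3 entry=0x61007 [P=1 RW=1 US=1 PS=0]
  L2: frame=0x61 idx=8 entry=0x62007 [P=1 RW=1 US=1 PS=0]
  L3: frame=0x62 idx=24 entry=0x65005 [P=1 RW=0 US=1 PS=0]
  ⇒ fault: PROTECTION_VIOLATION  — 4 lookups

Access #3 PA: 0x48651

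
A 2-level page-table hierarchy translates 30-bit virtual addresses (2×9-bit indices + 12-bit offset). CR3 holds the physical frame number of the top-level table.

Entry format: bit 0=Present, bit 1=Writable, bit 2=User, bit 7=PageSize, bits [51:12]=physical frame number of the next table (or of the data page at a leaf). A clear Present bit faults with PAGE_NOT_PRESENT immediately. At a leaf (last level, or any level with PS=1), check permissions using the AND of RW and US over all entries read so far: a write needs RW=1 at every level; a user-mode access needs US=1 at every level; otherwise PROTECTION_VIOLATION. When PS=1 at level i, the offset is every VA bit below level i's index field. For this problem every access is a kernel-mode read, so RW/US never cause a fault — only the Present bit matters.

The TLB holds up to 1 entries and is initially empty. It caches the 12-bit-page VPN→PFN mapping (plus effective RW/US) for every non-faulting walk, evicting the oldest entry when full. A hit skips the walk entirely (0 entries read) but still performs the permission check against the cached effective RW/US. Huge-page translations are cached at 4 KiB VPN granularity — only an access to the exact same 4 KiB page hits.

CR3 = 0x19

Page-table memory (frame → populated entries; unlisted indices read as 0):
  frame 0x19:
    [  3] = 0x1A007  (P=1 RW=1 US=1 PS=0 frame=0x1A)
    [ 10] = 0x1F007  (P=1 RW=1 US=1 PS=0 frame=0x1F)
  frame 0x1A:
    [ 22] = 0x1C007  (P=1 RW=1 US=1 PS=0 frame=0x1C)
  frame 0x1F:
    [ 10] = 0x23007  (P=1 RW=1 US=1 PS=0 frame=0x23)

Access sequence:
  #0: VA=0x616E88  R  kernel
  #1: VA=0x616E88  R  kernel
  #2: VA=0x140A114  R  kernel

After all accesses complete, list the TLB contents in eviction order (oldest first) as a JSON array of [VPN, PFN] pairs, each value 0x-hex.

Per-access translation:
#0 VA=0x616E88 (r,kernel):
  [0] read 0x19 idx=3: raw=0x1A007 flags P=1 W=1 U=1 S=0
  [1] read 0x1A idx=22: raw=0x1C007 flags P=1 W=1 U=1 S=0
  ✓ 0x1CE88  — 2 lookups
#1 VA=0x616E88 (r,kernel):
  TLB hit vpn=0x616 → PA=0x1CE88
#2 VA=0x140A114 (r,kernel):
  [0] read 0x19 idx=10: raw=0x1F007 flags P=1 W=1 U=1 S=0
  [1] read 0x1F idx=10: raw=0x23007 flags P=1 W=1 U=1 S=0
  ✓ 0x23114  — 2 lookups

TLB: [["0x140A", "0x23"]]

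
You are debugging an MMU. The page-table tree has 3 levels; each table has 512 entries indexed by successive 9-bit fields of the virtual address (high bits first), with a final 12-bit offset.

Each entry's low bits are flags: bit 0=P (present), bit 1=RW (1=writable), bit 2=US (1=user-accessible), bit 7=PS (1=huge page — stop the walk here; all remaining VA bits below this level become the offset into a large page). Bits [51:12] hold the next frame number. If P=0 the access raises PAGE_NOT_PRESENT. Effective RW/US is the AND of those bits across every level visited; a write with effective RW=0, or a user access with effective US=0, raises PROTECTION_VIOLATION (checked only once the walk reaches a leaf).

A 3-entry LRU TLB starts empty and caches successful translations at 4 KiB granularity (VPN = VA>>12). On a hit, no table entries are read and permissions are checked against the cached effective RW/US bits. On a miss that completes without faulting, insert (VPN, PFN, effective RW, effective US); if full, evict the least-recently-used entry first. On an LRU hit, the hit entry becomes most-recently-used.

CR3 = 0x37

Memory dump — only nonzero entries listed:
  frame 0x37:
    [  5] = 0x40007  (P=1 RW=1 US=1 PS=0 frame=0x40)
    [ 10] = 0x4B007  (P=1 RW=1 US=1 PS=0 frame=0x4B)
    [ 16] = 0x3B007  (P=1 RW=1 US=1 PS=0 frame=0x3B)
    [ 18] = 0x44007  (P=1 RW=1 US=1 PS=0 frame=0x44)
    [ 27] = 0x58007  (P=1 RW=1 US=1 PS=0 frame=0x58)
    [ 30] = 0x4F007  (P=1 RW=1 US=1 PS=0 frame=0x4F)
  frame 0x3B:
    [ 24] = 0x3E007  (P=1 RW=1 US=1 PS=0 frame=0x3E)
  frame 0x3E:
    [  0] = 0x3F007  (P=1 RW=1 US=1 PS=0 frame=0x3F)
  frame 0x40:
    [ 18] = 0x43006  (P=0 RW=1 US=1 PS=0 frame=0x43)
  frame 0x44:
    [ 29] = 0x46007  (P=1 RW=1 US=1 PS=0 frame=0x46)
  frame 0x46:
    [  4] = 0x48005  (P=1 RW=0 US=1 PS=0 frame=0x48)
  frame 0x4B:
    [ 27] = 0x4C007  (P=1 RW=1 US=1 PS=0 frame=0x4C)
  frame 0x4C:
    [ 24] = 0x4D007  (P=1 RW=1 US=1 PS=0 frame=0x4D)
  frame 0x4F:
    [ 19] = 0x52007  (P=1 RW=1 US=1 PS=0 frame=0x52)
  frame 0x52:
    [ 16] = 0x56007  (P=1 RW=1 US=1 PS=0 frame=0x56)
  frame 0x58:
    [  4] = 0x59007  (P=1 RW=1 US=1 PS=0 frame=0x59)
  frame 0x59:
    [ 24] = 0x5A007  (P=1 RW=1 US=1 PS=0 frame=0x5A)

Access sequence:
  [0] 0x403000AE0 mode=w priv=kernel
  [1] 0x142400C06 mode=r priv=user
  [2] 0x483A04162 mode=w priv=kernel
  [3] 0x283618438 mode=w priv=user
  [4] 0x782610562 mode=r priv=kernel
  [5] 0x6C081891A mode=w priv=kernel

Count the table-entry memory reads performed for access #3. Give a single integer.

Per-access translation:
#0 VA=0x403000AE0 (w,kernel):
  L0: frame=0x37 idx=16 entry=0x3B007 [P=1 RW=1 US=1 PS=0]
  L1: frame=0x3B idx=24 entry=0x3E007 [P=1 RW=1 US=1 PS=0]
  L2: frame=0x3E idx=0 entry=0x3F007 [P=1 RW=1 US=1 PS=0]
  ✓ 0x3FAE0  — 3 lookups
#1 VA=0x142400C06 (r,user):
  L0: frame=0x37 idx=5 entry=0x40007 [P=1 RW=1 US=1 PS=0]
  L1: frame=0x40 idx=18 entry=0x43006 [P=0 RW=1 US=1 PS=0]
  ✗ PAGE_NOT_PRESENT  [2 reads]
#2 VA=0x483A04162 (w,kernel):
  L0: frame=0x37 idx=18 entry=0x44007 [P=1 RW=1 US=1 PS=0]
  L1: frame=0x44 idx=29 entry=0x46007 [P=1 RW=1 US=1 PS=0]
  L2: frame=0x46 idx=4 entry=0x48005 [P=1 RW=0 US=1 PS=0]
  ✗ PROTECTION_VIOLATION  [3 reads]
#3 VA=0x283618438 (w,user):
  L0: frame=0x37 idx=10 entry=0x4B007 [P=1 RW=1 US=1 PS=0]
  L1: frame=0x4B idx=27 entry=0x4C007 [P=1 RW=1 US=1 PS=0]
  L2: frame=0x4C idx=24 entry=0x4D007 [P=1 RW=1 US=1 PS=0]
  ✓ 0x4D438  — 3 lookups
#4 VA=0x782610562 (r,kernel):
  L0: frame=0x37 idx=30 entry=0x4F007 [P=1 RW=1 US=1 PS=0]
  L1: frame=0x4F idx=19 entry=0x52007 [P=1 RW=1 US=1 PS=0]
  L2: frame=0x52 idx=16 entry=0x56007 [P=1 RW=1 US=1 PS=0]
  ✓ 0x56562  — 3 lookups
#5 VA=0x6C081891A (w,kernel):
  L0: frame=0x37 idx=27 entry=0x58007 [P=1 RW=1 US=1 PS=0]
  L1: frame=0x58 idx=4 entry=0x59007 [P=1 RW=1 US=1 PS=0]
  L2: frame=0x59 idx=24 entry=0x5A007 [P=1 RW=1 US=1 PS=0]
  ✓ 0x5A91A  — 3 lookups

Entries read for #3: 3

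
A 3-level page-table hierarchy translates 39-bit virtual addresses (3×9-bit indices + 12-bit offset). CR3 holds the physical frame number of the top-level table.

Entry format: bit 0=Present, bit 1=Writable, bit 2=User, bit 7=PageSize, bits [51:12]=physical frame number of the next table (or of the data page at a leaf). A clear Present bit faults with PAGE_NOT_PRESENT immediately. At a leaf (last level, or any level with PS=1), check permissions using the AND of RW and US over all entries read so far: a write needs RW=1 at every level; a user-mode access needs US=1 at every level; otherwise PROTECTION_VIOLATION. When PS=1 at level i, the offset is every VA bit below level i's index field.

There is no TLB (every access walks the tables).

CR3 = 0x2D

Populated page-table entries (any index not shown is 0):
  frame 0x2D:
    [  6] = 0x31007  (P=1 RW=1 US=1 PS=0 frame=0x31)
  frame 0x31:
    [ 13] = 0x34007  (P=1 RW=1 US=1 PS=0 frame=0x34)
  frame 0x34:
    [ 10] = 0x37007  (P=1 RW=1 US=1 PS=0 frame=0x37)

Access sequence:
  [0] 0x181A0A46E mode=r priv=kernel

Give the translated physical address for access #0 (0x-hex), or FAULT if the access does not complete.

Trace:
#0 VA=0x181A0A46E (r,kernel):
  L0 @0x2D[6] → 0x31007  P=1,RW=1,US=1,PS=0
  L1 @0x31[13] → 0x34007  P=1,RW=1,US=1,PS=0
  L2 @0x34[10] → 0x37007  P=1,RW=1,US=1,PS=0
  → PA=0x3746E  (3 entries read)

Access #0 PA: 0x3746E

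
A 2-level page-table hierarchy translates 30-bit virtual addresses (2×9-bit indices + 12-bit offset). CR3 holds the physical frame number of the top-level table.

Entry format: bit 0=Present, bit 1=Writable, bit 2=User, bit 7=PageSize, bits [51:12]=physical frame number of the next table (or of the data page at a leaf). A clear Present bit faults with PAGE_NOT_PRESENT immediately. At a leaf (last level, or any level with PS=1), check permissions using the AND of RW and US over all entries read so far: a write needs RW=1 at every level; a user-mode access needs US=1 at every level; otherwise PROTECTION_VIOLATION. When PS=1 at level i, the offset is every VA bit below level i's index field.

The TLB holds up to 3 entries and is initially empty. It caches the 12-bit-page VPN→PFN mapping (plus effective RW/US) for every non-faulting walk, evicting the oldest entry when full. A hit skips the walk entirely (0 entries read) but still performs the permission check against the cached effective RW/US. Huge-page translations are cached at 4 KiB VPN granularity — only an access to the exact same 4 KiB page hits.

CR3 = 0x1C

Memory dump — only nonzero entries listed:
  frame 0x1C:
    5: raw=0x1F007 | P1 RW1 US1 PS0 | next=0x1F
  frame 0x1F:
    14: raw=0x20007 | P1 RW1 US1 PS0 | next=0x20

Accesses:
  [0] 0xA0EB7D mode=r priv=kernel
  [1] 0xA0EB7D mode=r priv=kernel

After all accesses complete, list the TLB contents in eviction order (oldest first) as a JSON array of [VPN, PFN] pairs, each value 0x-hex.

Trace:
#0 VA=0xA0EB7D (r,kernel):
  lvl0: tbl 0x1C, slot 5 ⇒ 0x1F007 (P1/RW1/US1/PS0)
  lvl1: tbl 0x1F, slot 14 ⇒ 0x20007 (P1/RW1/US1/PS0)
  → PA=0x20B7D  (2 entries read)
#1 VA=0xA0EB7D (r,kernel):
  TLB hit vpn=0xA0E → PA=0x20B7D

TLB: [["0xA0E", "0x20"]]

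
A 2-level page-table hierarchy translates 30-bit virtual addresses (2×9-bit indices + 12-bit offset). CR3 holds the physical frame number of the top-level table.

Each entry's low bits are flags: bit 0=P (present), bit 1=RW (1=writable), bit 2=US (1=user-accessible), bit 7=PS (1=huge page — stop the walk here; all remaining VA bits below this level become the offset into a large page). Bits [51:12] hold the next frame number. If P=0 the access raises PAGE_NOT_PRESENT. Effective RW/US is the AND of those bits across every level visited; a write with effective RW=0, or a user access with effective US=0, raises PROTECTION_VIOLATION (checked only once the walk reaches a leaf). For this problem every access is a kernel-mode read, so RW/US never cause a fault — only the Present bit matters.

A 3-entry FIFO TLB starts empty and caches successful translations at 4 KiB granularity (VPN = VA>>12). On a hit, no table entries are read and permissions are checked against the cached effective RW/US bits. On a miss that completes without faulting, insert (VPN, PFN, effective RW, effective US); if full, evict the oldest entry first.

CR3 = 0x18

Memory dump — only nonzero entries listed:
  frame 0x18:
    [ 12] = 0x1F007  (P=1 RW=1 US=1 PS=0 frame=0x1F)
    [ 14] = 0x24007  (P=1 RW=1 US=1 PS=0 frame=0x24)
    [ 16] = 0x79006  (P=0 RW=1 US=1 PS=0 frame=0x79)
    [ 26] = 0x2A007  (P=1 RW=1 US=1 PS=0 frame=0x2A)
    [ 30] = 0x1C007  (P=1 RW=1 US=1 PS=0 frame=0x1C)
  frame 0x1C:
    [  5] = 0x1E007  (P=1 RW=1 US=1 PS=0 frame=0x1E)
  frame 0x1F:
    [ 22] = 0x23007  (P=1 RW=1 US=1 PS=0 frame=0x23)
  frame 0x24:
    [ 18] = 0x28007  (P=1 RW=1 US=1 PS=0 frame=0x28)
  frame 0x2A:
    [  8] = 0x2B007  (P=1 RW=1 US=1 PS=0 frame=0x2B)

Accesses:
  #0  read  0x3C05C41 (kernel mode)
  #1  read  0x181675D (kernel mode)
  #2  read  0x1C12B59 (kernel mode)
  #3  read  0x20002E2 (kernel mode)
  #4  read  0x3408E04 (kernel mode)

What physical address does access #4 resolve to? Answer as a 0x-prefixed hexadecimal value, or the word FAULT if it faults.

Per-access translation:
#0 VA=0x3C05C41 (r,kernel):
  [0] read 0x18 idx=30: raw=0x1C007 flags P=1 W=1 U=1 S=0
  [1] read 0x1C idx=5: raw=0x1E007 flags P=1 W=1 U=1 S=0
  ✓ 0x1EC41  — 2 lookups
#1 VA=0x181675D (r,kernel):
  [0] read 0x18 idx=12: raw=0x1F007 flags P=1 W=1 U=1 S=0
  [1] read 0x1F idx=22: raw=0x23007 flags P=1 W=1 U=1 S=0
  ✓ 0x2375D  — 2 lookups
#2 VA=0x1C12B59 (r,kernel):
  [0] read 0x18 idx=14: raw=0x24007 flags P=1 W=1 U=1 S=0
  [1] read 0x24 idx=18: raw=0x28007 flags P=1 W=1 U=1 S=0
  ✓ 0x28B59  — 2 lookups
#3 VA=0x20002E2 (r,kernel):
  [0] read 0x18 idx=16: raw=0x79006 flags P=0 W=1 U=1 S=0
  → PAGE_NOT_PRESENT  (1 entries read)
#4 VA=0x3408E04 (r,kernel):
  [0] read 0x18 idx=26: raw=0x2A007 flags P=1 W=1 U=1 S=0
  [1] read 0x2A idx=8: raw=0x2B007 flags P=1 W=1 U=1 S=0
  ✓ 0x2BE04  — 2 lookups

Access #4 PA: 0x2BE04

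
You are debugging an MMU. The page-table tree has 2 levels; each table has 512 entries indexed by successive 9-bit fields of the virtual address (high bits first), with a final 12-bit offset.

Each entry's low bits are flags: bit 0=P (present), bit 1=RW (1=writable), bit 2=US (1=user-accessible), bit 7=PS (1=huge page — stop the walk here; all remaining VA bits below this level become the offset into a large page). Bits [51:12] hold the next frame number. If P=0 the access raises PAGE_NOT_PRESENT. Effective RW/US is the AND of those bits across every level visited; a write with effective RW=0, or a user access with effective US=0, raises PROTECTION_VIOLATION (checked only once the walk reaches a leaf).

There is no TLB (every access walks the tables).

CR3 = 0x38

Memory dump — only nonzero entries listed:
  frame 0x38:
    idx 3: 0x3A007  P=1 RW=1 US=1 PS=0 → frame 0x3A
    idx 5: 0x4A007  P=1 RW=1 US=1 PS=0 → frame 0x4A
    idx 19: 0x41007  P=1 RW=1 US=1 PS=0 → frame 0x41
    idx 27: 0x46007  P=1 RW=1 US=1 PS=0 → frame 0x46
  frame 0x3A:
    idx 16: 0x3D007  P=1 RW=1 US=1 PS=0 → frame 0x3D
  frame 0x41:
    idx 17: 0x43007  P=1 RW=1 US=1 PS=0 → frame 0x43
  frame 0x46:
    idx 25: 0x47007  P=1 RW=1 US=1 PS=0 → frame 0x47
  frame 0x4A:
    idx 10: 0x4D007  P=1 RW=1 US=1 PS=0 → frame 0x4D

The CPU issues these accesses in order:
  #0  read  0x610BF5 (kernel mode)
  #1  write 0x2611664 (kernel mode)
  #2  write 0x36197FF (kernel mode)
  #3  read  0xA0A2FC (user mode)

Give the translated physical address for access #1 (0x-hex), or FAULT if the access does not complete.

Trace:
#0 VA=0x610BF5 (r,kernel):
  L0 @0x38[3] → 0x3A007  P=1,RW=1,US=1,PS=0
  L1 @0x3A[16] → 0x3D007  P=1,RW=1,US=1,PS=0
  ✓ 0x3DBF5  — 2 lookups
#1 VA=0x2611664 (w,kernel):
  L0 @0x38[19] → 0x41007  P=1,RW=1,US=1,PS=0
  L1 @0x41[17] → 0x43007  P=1,RW=1,US=1,PS=0
  ✓ 0x43664  — 2 lookups
#2 VA=0x36197FF (w,kernel):
  L0 @0x38[27] → 0x46007  P=1,RW=1,US=1,PS=0
  L1 @0x46[25] → 0x47007  P=1,RW=1,US=1,PS=0
  ✓ 0x477FF  — 2 lookups
#3 VA=0xA0A2FC (r,user):
  L0 @0x38[5] → 0x4A007  P=1,RW=1,US=1,PS=0
  L1 @0x4A[10] → 0x4D007  P=1,RW=1,US=1,PS=0
  ✓ 0x4D2FC  — 2 lookups

Access #1 PA: 0x43664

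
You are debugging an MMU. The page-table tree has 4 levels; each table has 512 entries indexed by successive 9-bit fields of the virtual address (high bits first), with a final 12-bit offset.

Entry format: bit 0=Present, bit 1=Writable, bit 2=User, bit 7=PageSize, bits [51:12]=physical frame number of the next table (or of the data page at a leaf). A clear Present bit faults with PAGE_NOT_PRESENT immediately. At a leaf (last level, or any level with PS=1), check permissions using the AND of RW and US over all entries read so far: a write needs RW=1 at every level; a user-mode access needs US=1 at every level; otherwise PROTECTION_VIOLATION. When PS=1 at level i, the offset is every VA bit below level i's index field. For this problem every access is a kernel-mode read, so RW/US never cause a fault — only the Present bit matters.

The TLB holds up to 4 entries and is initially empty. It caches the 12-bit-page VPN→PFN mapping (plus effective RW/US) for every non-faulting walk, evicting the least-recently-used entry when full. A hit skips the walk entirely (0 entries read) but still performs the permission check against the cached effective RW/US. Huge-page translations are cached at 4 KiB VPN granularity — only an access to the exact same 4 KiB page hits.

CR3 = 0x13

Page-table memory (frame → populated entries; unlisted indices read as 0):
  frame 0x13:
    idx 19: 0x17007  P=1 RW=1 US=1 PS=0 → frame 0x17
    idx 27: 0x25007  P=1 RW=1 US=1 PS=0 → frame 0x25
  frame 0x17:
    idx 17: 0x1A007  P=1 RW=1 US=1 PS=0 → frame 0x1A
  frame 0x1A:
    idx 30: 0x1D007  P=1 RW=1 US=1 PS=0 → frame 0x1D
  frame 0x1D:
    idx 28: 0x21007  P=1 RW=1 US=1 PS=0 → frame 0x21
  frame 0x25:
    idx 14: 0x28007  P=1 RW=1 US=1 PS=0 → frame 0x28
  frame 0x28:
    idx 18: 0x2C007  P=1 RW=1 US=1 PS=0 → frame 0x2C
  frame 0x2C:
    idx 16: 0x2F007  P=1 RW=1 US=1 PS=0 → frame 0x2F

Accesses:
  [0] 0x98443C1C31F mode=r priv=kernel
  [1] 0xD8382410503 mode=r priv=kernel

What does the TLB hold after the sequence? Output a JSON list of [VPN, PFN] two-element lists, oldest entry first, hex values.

Per-access translation:
#0 VA=0x98443C1C31F (r,kernel):
  L0: frame=0x13 idx=19 entry=0x17007 [P=1 RW=1 US=1 PS=0]
  L1: frame=0x17 idx=17 entry=0x1A007 [P=1 RW=1 US=1 PS=0]
  L2: frame=0x1A idx=30 entry=0x1D007 [P=1 RW=1 US=1 PS=0]
  L3: frame=0x1D idx=28 entry=0x21007 [P=1 RW=1 US=1 PS=0]
  ✓ 0x2131F  — 4 lookups
#1 VA=0xD8382410503 (r,kernel):
  L0: frame=0x13 idx=27 entry=0x25007 [P=1 RW=1 US=1 PS=0]
  L1: frame=0x25 idx=14 entry=0x28007 [P=1 RW=1 US=1 PS=0]
  L2: frame=0x28 idx=18 entry=0x2C007 [P=1 RW=1 US=1 PS=0]
  L3: frame=0x2C idx=16 entry=0x2F007 [P=1 RW=1 US=1 PS=0]
  ✓ 0x2F503  — 4 lookups

TLB: [["0x98443C1C", "0x21"], ["0xD8382410", "0x2F"]]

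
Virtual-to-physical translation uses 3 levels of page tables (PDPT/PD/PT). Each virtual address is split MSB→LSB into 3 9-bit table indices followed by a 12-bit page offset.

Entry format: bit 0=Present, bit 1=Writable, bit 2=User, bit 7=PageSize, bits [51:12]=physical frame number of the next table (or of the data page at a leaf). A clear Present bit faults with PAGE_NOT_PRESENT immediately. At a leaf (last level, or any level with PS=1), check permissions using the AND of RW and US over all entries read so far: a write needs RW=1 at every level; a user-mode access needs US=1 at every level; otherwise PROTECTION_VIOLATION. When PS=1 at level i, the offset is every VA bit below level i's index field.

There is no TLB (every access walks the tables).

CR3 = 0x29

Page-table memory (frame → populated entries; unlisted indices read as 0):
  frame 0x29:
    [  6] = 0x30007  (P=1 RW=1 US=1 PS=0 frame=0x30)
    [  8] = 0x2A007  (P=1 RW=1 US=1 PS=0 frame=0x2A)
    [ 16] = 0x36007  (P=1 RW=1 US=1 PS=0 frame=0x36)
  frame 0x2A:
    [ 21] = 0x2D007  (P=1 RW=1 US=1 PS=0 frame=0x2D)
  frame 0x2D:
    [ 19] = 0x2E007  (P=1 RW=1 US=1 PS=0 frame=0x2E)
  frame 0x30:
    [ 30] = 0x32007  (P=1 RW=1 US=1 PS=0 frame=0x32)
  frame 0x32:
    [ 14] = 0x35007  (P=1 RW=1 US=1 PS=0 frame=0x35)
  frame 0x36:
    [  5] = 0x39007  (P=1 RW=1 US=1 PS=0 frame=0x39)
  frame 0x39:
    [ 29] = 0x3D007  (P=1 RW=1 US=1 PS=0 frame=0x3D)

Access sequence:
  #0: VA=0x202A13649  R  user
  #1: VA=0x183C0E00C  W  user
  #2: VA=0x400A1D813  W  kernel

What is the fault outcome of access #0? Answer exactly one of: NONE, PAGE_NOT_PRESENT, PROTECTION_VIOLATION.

Per-access translation:
#0 VA=0x202A13649 (r,user):
  [0] read 0x29 idx=8: raw=0x2A007 flags P=1 W=1 U=1 S=0
  [1] read 0x2A idx=21: raw=0x2D007 flags P=1 W=1 U=1 S=0
  [2] read 0x2D idx=19: raw=0x2E007 flags P=1 W=1 U=1 S=0
  ⇒ phys 0x2E649  [3 reads]
#1 VA=0x183C0E00C (w,user):
  [0] read 0x29 idx=6: raw=0x30007 flags P=1 W=1 U=1 S=0
  [1] read 0x30 idx=30: raw=0x32007 flags P=1 W=1 U=1 S=0
  [2] read 0x32 idx=14: raw=0x35007 flags P=1 W=1 U=1 S=0
  ⇒ phys 0x3500C  [3 reads]
#2 VA=0x400A1D813 (w,kernel):
  [0] read 0x29 idx=16: raw=0x36007 flags P=1 W=1 U=1 S=0
  [1] read 0x36 idx=5: raw=0x39007 flags P=1 W=1 U=1 S=0
  [2] read 0x39 idx=29: raw=0x3D007 flags P=1 W=1 U=1 S=0
  ⇒ phys 0x3D813  [3 reads]

Access #0 fault: NONE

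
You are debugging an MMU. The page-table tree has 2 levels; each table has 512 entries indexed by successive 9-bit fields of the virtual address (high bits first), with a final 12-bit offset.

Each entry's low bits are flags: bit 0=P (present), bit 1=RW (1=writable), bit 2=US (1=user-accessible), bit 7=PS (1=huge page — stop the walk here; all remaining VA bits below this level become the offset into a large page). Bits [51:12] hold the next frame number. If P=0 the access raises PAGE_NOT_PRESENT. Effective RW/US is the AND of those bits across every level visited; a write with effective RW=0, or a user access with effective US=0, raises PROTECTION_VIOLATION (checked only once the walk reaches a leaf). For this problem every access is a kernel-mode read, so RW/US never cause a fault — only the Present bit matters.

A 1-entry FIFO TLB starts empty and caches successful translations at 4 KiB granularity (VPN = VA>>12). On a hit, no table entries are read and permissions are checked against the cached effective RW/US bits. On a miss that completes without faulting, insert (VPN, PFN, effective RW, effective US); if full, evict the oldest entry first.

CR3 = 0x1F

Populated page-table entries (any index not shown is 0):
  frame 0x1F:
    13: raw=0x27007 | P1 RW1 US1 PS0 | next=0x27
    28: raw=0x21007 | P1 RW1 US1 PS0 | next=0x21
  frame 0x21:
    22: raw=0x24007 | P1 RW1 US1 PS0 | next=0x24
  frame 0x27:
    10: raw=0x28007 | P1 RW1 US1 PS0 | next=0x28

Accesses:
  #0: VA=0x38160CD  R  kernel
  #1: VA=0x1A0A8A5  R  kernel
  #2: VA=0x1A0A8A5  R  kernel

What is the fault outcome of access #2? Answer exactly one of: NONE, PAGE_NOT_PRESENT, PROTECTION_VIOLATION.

Trace:
#0 VA=0x38160CD (r,kernel):
  lvl0: tbl 0x1F, slot 28 ⇒ 0x21007 (P1/RW1/US1/PS0)
  lvl1: tbl 0x21, slot 22 ⇒ 0x24007 (P1/RW1/US1/PS0)
  ⇒ phys 0x240CD  [2 reads]
#1 VA=0x1A0A8A5 (r,kernel):
  lvl0: tbl 0x1F, slot 13 ⇒ 0x27007 (P1/RW1/US1/PS0)
  lvl1: tbl 0x27, slot 10 ⇒ 0x28007 (P1/RW1/US1/PS0)
  ⇒ phys 0x288A5  [2 reads]
#2 VA=0x1A0A8A5 (r,kernel):
  TLB hit vpn=0x1A0A → PA=0x288A5

Access #2 fault: NONE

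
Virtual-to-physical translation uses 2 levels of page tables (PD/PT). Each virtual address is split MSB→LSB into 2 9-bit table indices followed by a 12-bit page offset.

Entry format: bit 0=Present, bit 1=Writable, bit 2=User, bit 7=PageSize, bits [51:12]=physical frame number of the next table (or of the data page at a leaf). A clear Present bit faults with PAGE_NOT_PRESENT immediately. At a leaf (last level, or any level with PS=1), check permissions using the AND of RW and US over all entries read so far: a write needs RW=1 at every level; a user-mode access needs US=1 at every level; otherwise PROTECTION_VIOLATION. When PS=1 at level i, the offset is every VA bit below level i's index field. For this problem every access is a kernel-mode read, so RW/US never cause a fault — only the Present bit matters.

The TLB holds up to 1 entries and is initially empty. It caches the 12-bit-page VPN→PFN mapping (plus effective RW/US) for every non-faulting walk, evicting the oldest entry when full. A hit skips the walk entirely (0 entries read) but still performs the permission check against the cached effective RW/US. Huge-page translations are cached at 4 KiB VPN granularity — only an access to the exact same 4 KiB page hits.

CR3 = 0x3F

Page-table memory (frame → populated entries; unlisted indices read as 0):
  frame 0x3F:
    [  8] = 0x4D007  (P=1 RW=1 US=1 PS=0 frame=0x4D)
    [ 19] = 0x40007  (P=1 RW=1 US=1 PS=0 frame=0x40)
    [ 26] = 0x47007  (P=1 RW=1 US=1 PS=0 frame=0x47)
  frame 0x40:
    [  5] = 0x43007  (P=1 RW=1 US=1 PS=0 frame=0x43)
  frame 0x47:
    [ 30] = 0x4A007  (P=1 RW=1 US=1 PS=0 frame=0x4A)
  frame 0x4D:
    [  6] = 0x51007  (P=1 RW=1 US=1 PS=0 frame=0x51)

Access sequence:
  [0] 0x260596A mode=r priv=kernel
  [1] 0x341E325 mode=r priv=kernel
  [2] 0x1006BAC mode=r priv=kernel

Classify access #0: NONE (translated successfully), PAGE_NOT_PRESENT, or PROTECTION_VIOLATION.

Walk each access:
#0 VA=0x260596A (r,kernel):
  lvl0: tbl 0x3F, slot 19 ⇒ 0x40007 (P1/RW1/US1/PS0)
  lvl1: tbl 0x40, slot 5 ⇒ 0x43007 (P1/RW1/US1/PS0)
  ⇒ phys 0x4396A  [2 reads]
#1 VA=0x341E325 (r,kernel):
  lvl0: tbl 0x3F, slot 26 ⇒ 0x47007 (P1/RW1/US1/PS0)
  lvl1: tbl 0x47, slot 30 ⇒ 0x4A007 (P1/RW1/US1/PS0)
  ⇒ phys 0x4A325  [2 reads]
#2 VA=0x1006BAC (r,kernel):
  lvl0: tbl 0x3F, slot 8 ⇒ 0x4D007 (P1/RW1/US1/PS0)
  lvl1: tbl 0x4D, slot 6 ⇒ 0x51007 (P1/RW1/US1/PS0)
  ⇒ phys 0x51BAC  [2 reads]

Access #0 fault: NONE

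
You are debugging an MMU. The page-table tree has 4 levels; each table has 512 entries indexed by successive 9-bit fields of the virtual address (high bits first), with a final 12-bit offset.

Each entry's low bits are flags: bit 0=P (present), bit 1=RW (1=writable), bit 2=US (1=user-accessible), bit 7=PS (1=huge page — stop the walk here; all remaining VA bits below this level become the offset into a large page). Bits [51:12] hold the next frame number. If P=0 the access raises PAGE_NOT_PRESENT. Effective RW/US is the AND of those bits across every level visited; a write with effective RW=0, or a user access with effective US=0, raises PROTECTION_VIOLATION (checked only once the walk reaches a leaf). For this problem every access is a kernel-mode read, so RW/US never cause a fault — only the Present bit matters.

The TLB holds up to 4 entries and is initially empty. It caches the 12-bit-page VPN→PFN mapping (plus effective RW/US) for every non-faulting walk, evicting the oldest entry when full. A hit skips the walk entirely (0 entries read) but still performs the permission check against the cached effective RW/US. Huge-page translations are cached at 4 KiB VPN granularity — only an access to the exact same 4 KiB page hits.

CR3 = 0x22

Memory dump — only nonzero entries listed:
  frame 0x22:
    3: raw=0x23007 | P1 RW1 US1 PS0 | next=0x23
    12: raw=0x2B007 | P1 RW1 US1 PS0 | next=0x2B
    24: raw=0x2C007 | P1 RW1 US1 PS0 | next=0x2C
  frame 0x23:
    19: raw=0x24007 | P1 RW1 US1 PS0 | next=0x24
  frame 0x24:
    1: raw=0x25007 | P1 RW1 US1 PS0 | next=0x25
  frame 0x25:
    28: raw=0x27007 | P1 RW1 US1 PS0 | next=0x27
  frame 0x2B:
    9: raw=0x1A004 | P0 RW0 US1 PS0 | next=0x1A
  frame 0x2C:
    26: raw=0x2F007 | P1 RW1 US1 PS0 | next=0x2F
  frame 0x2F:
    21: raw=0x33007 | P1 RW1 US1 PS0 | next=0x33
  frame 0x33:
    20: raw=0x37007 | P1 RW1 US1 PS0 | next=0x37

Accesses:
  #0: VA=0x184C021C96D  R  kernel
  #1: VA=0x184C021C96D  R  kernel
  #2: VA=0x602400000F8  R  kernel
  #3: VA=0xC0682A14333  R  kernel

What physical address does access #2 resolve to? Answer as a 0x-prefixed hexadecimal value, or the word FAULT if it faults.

Per-access translation:
#0 VA=0x184C021C96D (r,kernel):
  L0 @0x22[3] → 0x23007  P=1,RW=1,US=1,PS=0
  L1 @0x23[19] → 0x24007  P=1,RW=1,US=1,PS=0
  L2 @0x24[1] → 0x25007  P=1,RW=1,US=1,PS=0
  L3 @0x25[28] → 0x27007  P=1,RW=1,US=1,PS=0
  ✓ 0x2796D  — 4 lookups
#1 VA=0x184C021C96D (r,kernel):
  TLB hit vpn=0x184C021C → PA=0x2796D
#2 VA=0x602400000F8 (r,kernel):
  L0 @0x22[12] → 0x2B007  P=1,RW=1,US=1,PS=0
  L1 @0x2B[9] → 0x1A004  P=0,RW=0,US=1,PS=0
  ⇒ fault: PAGE_NOT_PRESENT  — 2 lookups
#3 VA=0xC0682A14333 (r,kernel):
  L0 @0x22[24] → 0x2C007  P=1,RW=1,US=1,PS=0
  L1 @0x2C[26] → 0x2F007  P=1,RW=1,US=1,PS=0
  L2 @0x2F[21] → 0x33007  P=1,RW=1,US=1,PS=0
  L3 @0x33[20] → 0x37007  P=1,RW=1,US=1,PS=0
  ✓ 0x37333  — 4 lookups

Access #2 PA: FAULT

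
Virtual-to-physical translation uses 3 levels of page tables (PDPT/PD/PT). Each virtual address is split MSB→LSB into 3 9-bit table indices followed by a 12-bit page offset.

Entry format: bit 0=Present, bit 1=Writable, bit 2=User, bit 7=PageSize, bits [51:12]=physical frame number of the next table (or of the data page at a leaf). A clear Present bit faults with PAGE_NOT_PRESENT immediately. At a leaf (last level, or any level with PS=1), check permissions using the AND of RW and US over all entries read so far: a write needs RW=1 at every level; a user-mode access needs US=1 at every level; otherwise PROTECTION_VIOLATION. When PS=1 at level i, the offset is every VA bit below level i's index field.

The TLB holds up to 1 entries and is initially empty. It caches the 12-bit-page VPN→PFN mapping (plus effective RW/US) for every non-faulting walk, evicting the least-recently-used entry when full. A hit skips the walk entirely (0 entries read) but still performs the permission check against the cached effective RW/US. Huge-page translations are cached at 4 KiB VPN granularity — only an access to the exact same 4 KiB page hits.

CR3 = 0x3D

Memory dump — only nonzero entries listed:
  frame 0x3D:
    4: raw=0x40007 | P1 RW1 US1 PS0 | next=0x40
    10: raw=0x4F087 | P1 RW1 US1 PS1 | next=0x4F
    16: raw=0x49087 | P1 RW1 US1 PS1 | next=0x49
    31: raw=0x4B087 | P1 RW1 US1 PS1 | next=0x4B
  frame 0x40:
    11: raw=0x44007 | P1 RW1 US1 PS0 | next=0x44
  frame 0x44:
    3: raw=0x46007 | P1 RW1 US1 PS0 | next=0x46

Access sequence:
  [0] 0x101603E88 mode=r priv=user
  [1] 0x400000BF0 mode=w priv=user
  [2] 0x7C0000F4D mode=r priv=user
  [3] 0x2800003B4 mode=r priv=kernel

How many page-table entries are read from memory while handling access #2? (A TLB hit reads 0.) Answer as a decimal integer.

Per-access translation:
#0 VA=0x101603E88 (r,user):
  L0: frame=0x3D idx=4 entry=0x40007 [P=1 RW=1 US=1 PS=0]
  L1: frame=0x40 idx=11 entry=0x44007 [P=1 RW=1 US=1 PS=0]
  L2: frame=0x44 idx=3 entry=0x46007 [P=1 RW=1 US=1 PS=0]
  ⇒ phys 0x46E88  [3 reads]
#1 VA=0x400000BF0 (w,user):
  L0: frame=0x3D idx=16 entry=0x49087 [P=1 RW=1 US=1 PS=1]
  ⇒ phys 0x49BF0 (huge @L0)  [1 reads]
#2 VA=0x7C0000F4D (r,user):
  L0: frame=0x3D idx=31 entry=0x4B087 [P=1 RW=1 US=1 PS=1]
  ⇒ phys 0x4BF4D (huge @L0)  [1 reads]
#3 VA=0x2800003B4 (r,kernel):
  L0: frame=0x3D idx=10 entry=0x4F087 [P=1 RW=1 US=1 PS=1]
  ⇒ phys 0x4F3B4 (huge @L0)  [1 reads]

Entries read for #2: 1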